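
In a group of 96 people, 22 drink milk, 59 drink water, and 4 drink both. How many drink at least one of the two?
|A∪B| = |A| + |B| - |A∩B| = 22 + 59 - 4 = 77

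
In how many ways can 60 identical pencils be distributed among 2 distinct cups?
C(60+2-1, 2-1) = C(61, 1) = 61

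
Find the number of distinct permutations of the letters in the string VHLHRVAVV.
9! / (1! × 4! × 2! × 1! × 1!) = 7560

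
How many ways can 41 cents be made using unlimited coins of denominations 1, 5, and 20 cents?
Coefficient of x^41 in 1/(1-x^1) · 1/(1-x^5) · 1/(1-x^20). Case on j = number of 20-cent coins (j = 0..2); remainder r = 41 - 20j is made from {1,5} in ⌊r/5⌋+1 ways. r = 41, 21, 1 → 9 + 5 + 1 = 15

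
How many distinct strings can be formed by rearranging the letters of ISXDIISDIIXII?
13! / (2! × 7! × 2! × 2!) = 154440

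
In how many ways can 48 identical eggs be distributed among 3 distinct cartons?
C(48+3-1, 3-1) = C(50, 2) = 1225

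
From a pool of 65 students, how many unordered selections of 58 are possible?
C(65,58) = 65!/(58!×7!) = 696190560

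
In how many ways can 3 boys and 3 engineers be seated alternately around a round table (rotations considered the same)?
Fix one of the boys: (3-1)! ways for the remaining boys, × 3! ways for the engineers = 2 × 6 = 12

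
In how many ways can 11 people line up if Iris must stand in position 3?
Fix one position: (11-1)! = 3628800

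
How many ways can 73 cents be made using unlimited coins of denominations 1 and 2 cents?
Coefficient of x^73 in 1/(1-x^1) · 1/(1-x^2). Use j coins of 2 for j = 0..⌊73/2⌋ = 36, the rest in 1s: 36 + 1 = 37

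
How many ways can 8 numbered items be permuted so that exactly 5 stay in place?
Choose the 5 fixed points C(8,5) = 56, derange the rest: !3 = Σ_{j=0}^{3} (-1)^j·3!/j! = 6 - 6 + 3 - 1 = 2. Product = 56 × 2 = 112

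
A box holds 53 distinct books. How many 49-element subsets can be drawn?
C(53,49) = 53!/(49!×4!) = 292825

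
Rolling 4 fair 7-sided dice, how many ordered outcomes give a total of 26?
Coefficient of x^26 in (x + x² + ... + x^7)^4. By inclusion-exclusion on dice exceeding 7: Σ_j (-1)^j C(4,j)·C(26-1-7j, 3) = C(4,0)·C(25,3) - C(4,1)·C(18,3) + C(4,2)·C(11,3) - C(4,3)·C(4,3) = 1·2300 - 4·816 + 6·165 - 4·4 = 10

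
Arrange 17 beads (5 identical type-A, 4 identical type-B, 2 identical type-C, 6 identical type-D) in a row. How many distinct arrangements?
17! / (5! × 4! × 2! × 6!) = 85765680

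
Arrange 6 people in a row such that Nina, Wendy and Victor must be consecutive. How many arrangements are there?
Treat the 3 as one block: (6-3+1)! × 3! = 24 × 6 = 144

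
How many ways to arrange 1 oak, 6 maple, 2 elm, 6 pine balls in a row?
15! / (1! × 6! × 2! × 6!) = 1261260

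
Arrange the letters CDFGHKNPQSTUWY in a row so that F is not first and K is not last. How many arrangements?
By inclusion-exclusion: 14! - 2×(14-1)! + (14-2)! = 87178291200 - 12454041600 + 479001600 = 75203251200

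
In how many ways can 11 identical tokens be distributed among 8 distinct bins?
C(11+8-1, 8-1) = C(18, 7) = 31824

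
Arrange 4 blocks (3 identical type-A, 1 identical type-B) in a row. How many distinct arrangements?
4! / (3! × 1!) = 4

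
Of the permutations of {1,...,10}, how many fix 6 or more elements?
Exactly j fixed points: C(10,j)·!(10-j); sum over j ≥ 6 (derangement numbers via !m = (m-1)·(!(m-1) + !(m-2)): !0..!4 = 1, 0, 1, 2, 9). Σ_{j=6}^{10} C(10,j)·!(10-j) = C(10,6)·!4 + C(10,7)·!3 + C(10,8)·!2 + C(10,9)·!1 + C(10,10)·!0 = 210·9 + 120·2 + 45·1 + 10·0 + 1·1 = 2176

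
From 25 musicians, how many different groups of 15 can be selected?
C(25,15) = 25!/(15!×10!) = 3268760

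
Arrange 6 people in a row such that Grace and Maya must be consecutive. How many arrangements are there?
Treat the 2 as one block: (6-2+1)! × 2! = 120 × 2 = 240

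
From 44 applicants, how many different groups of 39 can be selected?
C(44,39) = 44!/(39!×5!) = 1086008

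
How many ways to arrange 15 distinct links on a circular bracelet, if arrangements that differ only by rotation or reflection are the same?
(15-1)!/2 = 87178291200/2 = 43589145600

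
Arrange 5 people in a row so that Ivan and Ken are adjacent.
Treat as block: (5-1)! × 2! = 24 × 2 = 48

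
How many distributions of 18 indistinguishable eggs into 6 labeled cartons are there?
C(18+6-1, 6-1) = C(23, 5) = 33649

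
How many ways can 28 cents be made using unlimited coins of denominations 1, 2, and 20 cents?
Coefficient of x^28 in 1/(1-x^1) · 1/(1-x^2) · 1/(1-x^20). Case on j = number of 20-cent coins (j = 0..1); remainder r = 28 - 20j is made from {1,2} in ⌊r/2⌋+1 ways. r = 28, 8 → 15 + 5 = 20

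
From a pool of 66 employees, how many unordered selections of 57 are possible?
C(66,57) = 66!/(57!×9!) = 37014131440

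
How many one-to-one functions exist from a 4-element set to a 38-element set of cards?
P(38,4) = 38!/(38-4)! = 1771560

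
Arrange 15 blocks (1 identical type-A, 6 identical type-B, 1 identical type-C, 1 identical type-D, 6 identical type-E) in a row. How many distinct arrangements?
15! / (1! × 6! × 1! × 1! × 6!) = 2522520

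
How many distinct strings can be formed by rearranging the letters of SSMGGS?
6! / (2! × 1! × 3!) = 60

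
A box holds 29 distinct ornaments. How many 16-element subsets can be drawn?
C(29,16) = 29!/(16!×13!) = 67863915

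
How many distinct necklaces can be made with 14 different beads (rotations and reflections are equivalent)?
(14-1)!/2 = 6227020800/2 = 3113510400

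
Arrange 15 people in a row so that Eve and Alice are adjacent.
Treat as block: (15-1)! × 2! = 87178291200 × 2 = 174356582400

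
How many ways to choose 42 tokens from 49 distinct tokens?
C(49,42) = 49!/(42!×7!) = 85900584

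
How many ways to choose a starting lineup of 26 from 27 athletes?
C(27,26) = 27!/(26!×1!) = 27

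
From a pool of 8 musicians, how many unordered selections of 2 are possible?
C(8,2) = 8!/(2!×6!) = 28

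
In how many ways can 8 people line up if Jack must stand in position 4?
Fix one position: (8-1)! = 5040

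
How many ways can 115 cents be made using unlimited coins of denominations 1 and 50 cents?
Coefficient of x^115 in 1/(1-x^1) · 1/(1-x^50). Use j coins of 50 for j = 0..⌊115/50⌋ = 2, the rest in 1s: 2 + 1 = 3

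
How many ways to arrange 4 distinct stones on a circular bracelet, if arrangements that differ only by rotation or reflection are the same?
(4-1)!/2 = 6/2 = 3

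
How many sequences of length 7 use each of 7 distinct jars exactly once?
7! = 5040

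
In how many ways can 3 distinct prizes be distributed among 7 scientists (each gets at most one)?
P(7,3) = 7!/(7-3)! = 210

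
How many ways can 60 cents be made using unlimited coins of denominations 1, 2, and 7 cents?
Coefficient of x^60 in 1/(1-x^1) · 1/(1-x^2) · 1/(1-x^7). Case on j = number of 7-cent coins (j = 0..8); remainder r = 60 - 7j is made from {1,2} in ⌊r/2⌋+1 ways. r = 60, 53, 46, 39, 32, 25, 18, 11, 4 → 31 + 27 + 24 + 20 + 17 + 13 + 10 + 6 + 3 = 151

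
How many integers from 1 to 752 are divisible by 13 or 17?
⌊752/13⌋ + ⌊752/17⌋ - ⌊752/221⌋ = 57 + 44 - 3 = 98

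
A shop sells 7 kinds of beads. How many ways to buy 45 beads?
C(45+7-1, 7-1) = C(51, 6) = 18009460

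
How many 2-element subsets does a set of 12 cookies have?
C(12,2) = 12!/(2!×10!) = 66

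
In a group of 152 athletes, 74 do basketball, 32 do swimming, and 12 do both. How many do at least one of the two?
|A∪B| = |A| + |B| - |A∩B| = 74 + 32 - 12 = 94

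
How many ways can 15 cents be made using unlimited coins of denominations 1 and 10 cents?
Coefficient of x^15 in 1/(1-x^1) · 1/(1-x^10). Use j coins of 10 for j = 0..⌊15/10⌋ = 1, the rest in 1s: 1 + 1 = 2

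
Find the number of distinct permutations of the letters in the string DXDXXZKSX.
9! / (1! × 1! × 4! × 1! × 2!) = 7560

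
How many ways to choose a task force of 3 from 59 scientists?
C(59,3) = 59!/(3!×56!) = 32509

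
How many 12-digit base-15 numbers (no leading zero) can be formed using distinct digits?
First digit: 14 choices (nonzero). Then descending: 14 × 14 × 13 × 12 × 11 × 10 × 9 × 8 × 7 × 6 × 5 × 4 = 203416012800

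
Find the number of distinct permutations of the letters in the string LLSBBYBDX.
9! / (2! × 3! × 1! × 1! × 1! × 1!) = 30240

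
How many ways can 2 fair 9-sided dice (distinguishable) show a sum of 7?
Coefficient of x^7 in (x + x² + ... + x^9)^2. By inclusion-exclusion on dice exceeding 9: Σ_j (-1)^j C(2,j)·C(7-1-9j, 1) = C(2,0)·C(6,1) = 1·6 = 6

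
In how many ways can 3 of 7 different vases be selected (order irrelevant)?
C(7,3) = 7!/(3!×4!) = 35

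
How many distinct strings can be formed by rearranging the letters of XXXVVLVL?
8! / (3! × 2! × 3!) = 560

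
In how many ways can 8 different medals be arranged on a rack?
8! = 40320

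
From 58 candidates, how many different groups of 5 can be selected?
C(58,5) = 58!/(5!×53!) = 4582116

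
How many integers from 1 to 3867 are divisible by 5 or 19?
⌊3867/5⌋ + ⌊3867/19⌋ - ⌊3867/95⌋ = 773 + 203 - 40 = 936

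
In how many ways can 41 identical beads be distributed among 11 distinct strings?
C(41+11-1, 11-1) = C(51, 10) = 12777711870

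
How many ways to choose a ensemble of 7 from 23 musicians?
C(23,7) = 23!/(7!×16!) = 245157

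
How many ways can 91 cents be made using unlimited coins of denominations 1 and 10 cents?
Coefficient of x^91 in 1/(1-x^1) · 1/(1-x^10). Use j coins of 10 for j = 0..⌊91/10⌋ = 9, the rest in 1s: 9 + 1 = 10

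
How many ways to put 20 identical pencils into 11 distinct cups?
C(20+11-1, 11-1) = C(30, 10) = 30045015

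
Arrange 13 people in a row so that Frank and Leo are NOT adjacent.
Total - adjacent = 13! - (13-1)!×2 = 6227020800 - 958003200 = 5269017600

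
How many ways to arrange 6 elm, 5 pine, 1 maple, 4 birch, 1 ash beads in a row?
17! / (6! × 5! × 1! × 4! × 1!) = 171531360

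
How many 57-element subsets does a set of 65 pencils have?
C(65,57) = 65!/(57!×8!) = 5047381560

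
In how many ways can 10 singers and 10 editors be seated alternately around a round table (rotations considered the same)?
Fix one of the singers: (10-1)! ways for the remaining singers, × 10! ways for the editors = 362880 × 3628800 = 1316818944000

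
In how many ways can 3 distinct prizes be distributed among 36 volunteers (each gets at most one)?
P(36,3) = 36!/(36-3)! = 42840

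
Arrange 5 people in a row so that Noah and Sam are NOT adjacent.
Total - adjacent = 5! - (5-1)!×2 = 120 - 48 = 72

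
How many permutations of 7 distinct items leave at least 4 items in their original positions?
Exactly j fixed points: C(7,j)·!(7-j); sum over j ≥ 4 (derangement numbers via !m = (m-1)·(!(m-1) + !(m-2)): !0..!3 = 1, 0, 1, 2). Σ_{j=4}^{7} C(7,j)·!(7-j) = C(7,4)·!3 + C(7,5)·!2 + C(7,6)·!1 + C(7,7)·!0 = 35·2 + 21·1 + 7·0 + 1·1 = 92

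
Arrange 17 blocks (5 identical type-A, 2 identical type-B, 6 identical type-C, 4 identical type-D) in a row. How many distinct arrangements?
17! / (5! × 2! × 6! × 4!) = 85765680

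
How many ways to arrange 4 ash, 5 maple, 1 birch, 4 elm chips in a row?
14! / (4! × 5! × 1! × 4!) = 1261260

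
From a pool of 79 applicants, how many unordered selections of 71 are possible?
C(79,71) = 79!/(71!×8!) = 26088783435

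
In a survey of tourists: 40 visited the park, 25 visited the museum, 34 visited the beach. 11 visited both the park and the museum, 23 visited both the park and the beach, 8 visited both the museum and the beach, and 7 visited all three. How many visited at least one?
|A∪B∪C| = 40+25+34-11-23-8+7 = 64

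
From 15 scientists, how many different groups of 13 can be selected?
C(15,13) = 15!/(13!×2!) = 105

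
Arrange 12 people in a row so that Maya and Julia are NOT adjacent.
Total - adjacent = 12! - (12-1)!×2 = 479001600 - 79833600 = 399168000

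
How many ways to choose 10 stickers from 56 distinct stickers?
C(56,10) = 56!/(10!×46!) = 35607051480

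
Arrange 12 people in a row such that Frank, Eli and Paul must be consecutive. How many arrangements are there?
Treat the 3 as one block: (12-3+1)! × 3! = 3628800 × 6 = 21772800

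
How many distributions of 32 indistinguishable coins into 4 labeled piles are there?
C(32+4-1, 4-1) = C(35, 3) = 6545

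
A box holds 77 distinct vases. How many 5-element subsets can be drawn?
C(77,5) = 77!/(5!×72!) = 19757815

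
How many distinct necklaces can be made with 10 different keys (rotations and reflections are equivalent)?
(10-1)!/2 = 362880/2 = 181440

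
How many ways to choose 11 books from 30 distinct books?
C(30,11) = 30!/(11!×19!) = 54627300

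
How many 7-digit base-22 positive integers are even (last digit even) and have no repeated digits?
Last∈{0,2,4,6,8,10,12,14,16,18,20}. Last=0: 39070080. Last nonzero: 10×20×P(20,5) = 372096000. Total = 411166080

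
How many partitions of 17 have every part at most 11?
Let r_j(i) = number of partitions of i into parts ≤ j, for i = 0..17. r_1(i) = 1 for all i; r_j(i) = r_{j-1}(i) + r_j(i-j). Rows j = 2..11: ≤2: 1 1 2 2 3 3 4 4 5 5 6 6 7 7 8 8 9 9; ≤3: 1 1 2 3 4 5 7 8 10 12 14 16 19 21 24 27 30 33; ≤4: 1 1 2 3 5 6 9 11 15 18 23 27 34 39 47 54 64 72; ≤5: 1 1 2 3 5 7 10 13 18 23 30 37 47 57 70 84 101 119; ≤6: 1 1 2 3 5 7 11 14 20 26 35 44 58 71 90 110 136 163; ≤7: 1 1 2 3 5 7 11 15 21 28 38 49 65 82 105 131 164 201; ≤8: 1 1 2 3 5 7 11 15 22 29 40 52 70 89 116 146 186 230; ≤9: 1 1 2 3 5 7 11 15 22 30 41 54 73 94 123 157 201 252; ≤10: 1 1 2 3 5 7 11 15 22 30 42 55 75 97 128 164 212 267; ≤11: 1 1 2 3 5 7 11 15 22 30 42 56 76 99 131 169 219 278. r_11(17) = 278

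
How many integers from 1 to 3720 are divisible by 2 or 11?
⌊3720/2⌋ + ⌊3720/11⌋ - ⌊3720/22⌋ = 1860 + 338 - 169 = 2029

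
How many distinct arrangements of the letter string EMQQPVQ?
7! / (1! × 1! × 3! × 1! × 1!) = 840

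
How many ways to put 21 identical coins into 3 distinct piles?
C(21+3-1, 3-1) = C(23, 2) = 253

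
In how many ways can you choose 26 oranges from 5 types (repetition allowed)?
C(26+5-1, 5-1) = C(30, 4) = 27405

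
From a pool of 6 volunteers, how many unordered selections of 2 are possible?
C(6,2) = 6!/(2!×4!) = 15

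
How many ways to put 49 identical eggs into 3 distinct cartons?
C(49+3-1, 3-1) = C(51, 2) = 1275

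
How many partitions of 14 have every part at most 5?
Let r_j(i) = number of partitions of i into parts ≤ j, for i = 0..14. r_1(i) = 1 for all i; r_j(i) = r_{j-1}(i) + r_j(i-j). Rows j = 2..5: ≤2: 1 1 2 2 3 3 4 4 5 5 6 6 7 7 8; ≤3: 1 1 2 3 4 5 7 8 10 12 14 16 19 21 24; ≤4: 1 1 2 3 5 6 9 11 15 18 23 27 34 39 47; ≤5: 1 1 2 3 5 7 10 13 18 23 30 37 47 57 70. r_5(14) = 70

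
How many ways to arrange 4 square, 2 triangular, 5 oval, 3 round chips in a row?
14! / (4! × 2! × 5! × 3!) = 2522520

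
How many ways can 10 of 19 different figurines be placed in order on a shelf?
P(19,10) = 19!/(19-10)! = 335221286400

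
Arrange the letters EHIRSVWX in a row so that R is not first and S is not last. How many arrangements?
By inclusion-exclusion: 8! - 2×(8-1)! + (8-2)! = 40320 - 10080 + 720 = 30960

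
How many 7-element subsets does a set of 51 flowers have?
C(51,7) = 51!/(7!×44!) = 115775100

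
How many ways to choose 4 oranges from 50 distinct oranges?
C(50,4) = 50!/(4!×46!) = 230300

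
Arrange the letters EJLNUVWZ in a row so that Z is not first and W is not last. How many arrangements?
By inclusion-exclusion: 8! - 2×(8-1)! + (8-2)! = 40320 - 10080 + 720 = 30960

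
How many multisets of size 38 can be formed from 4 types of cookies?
C(38+4-1, 4-1) = C(41, 3) = 10660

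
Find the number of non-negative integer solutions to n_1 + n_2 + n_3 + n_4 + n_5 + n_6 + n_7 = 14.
C(14+7-1, 7-1) = C(20, 6) = 38760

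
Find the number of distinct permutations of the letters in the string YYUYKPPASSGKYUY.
15! / (1! × 2! × 1! × 2! × 2! × 2! × 5!) = 681080400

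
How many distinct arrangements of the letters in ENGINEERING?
11! / (3! × 3! × 2! × 2! × 1!) = 277200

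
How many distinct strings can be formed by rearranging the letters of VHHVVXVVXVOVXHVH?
16! / (3! × 4! × 8! × 1!) = 3603600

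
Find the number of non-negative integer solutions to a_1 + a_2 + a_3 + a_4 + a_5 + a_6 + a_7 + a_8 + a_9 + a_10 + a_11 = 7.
C(7+11-1, 11-1) = C(17, 10) = 19448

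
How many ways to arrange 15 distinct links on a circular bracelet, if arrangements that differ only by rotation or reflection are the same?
(15-1)!/2 = 87178291200/2 = 43589145600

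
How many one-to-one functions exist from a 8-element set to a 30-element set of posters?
P(30,8) = 30!/(30-8)! = 235989936000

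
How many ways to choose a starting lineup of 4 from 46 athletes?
C(46,4) = 46!/(4!×42!) = 163185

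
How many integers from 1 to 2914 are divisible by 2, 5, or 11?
⌊2914/2⌋+⌊2914/5⌋+⌊2914/11⌋ - ⌊2914/10⌋-⌊2914/22⌋-⌊2914/55⌋ + ⌊2914/110⌋ = 1457+582+264 - 291-132-52 + 26 = 1854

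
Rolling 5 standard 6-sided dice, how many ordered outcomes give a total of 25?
Coefficient of x^25 in (x + x² + ... + x^6)^5. By inclusion-exclusion on dice exceeding 6: Σ_j (-1)^j C(5,j)·C(25-1-6j, 4) = C(5,0)·C(24,4) - C(5,1)·C(18,4) + C(5,2)·C(12,4) - C(5,3)·C(6,4) = 1·10626 - 5·3060 + 10·495 - 10·15 = 126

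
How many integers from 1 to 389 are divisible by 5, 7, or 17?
⌊389/5⌋+⌊389/7⌋+⌊389/17⌋ - ⌊389/35⌋-⌊389/85⌋-⌊389/119⌋ + ⌊389/595⌋ = 77+55+22 - 11-4-3 + 0 = 136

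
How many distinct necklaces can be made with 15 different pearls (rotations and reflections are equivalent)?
(15-1)!/2 = 87178291200/2 = 43589145600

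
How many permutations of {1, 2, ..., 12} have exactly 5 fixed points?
Choose the 5 fixed points C(12,5) = 792, derange the rest: !7 = Σ_{j=0}^{7} (-1)^j·7!/j! = 5040 - 5040 + 2520 - 840 + 210 - 42 + 7 - 1 = 1854. Product = 792 × 1854 = 1468368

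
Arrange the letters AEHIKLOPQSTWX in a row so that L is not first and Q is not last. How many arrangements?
By inclusion-exclusion: 13! - 2×(13-1)! + (13-2)! = 6227020800 - 958003200 + 39916800 = 5308934400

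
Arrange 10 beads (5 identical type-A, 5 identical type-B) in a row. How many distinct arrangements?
10! / (5! × 5!) = 252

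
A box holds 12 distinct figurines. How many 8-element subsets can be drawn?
C(12,8) = 12!/(8!×4!) = 495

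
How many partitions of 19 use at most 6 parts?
By conjugation, equals partitions of 19 into parts ≤ 6. Let r_j(i) = number of partitions of i into parts ≤ j, for i = 0..19. r_1(i) = 1 for all i; r_j(i) = r_{j-1}(i) + r_j(i-j). Rows j = 2..6: ≤2: 1 1 2 2 3 3 4 4 5 5 6 6 7 7 8 8 9 9 10 10; ≤3: 1 1 2 3 4 5 7 8 10 12 14 16 19 21 24 27 30 33 37 40; ≤4: 1 1 2 3 5 6 9 11 15 18 23 27 34 39 47 54 64 72 84 94; ≤5: 1 1 2 3 5 7 10 13 18 23 30 37 47 57 70 84 101 119 141 164; ≤6: 1 1 2 3 5 7 11 14 20 26 35 44 58 71 90 110 136 163 199 235. r_6(19) = 235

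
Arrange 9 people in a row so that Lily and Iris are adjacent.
Treat as block: (9-1)! × 2! = 40320 × 2 = 80640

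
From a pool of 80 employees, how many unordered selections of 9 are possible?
C(80,9) = 80!/(9!×71!) = 231900297200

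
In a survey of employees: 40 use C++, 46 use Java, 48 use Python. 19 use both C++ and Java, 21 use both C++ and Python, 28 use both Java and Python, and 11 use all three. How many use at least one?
|A∪B∪C| = 40+46+48-19-21-28+11 = 77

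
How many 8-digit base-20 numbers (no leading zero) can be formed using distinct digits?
First digit: 19 choices (nonzero). Then descending: 19 × 19 × 18 × 17 × 16 × 15 × 14 × 13 = 4825154880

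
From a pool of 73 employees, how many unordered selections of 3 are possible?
C(73,3) = 73!/(3!×70!) = 62196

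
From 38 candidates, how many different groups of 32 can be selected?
C(38,32) = 38!/(32!×6!) = 2760681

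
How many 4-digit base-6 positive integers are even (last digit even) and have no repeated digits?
Last∈{0,2,4}. Last=0: 60. Last nonzero: 2×4×P(4,2) = 96. Total = 156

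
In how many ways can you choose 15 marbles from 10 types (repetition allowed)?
C(15+10-1, 10-1) = C(24, 9) = 1307504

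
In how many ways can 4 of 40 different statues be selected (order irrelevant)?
C(40,4) = 40!/(4!×36!) = 91390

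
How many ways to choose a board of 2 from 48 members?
C(48,2) = 48!/(2!×46!) = 1128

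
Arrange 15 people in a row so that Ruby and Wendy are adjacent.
Treat as block: (15-1)! × 2! = 87178291200 × 2 = 174356582400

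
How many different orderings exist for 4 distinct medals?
4! = 24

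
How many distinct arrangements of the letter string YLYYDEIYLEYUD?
13! / (5! × 2! × 1! × 1! × 2! × 2!) = 6486480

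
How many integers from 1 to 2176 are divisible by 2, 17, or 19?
⌊2176/2⌋+⌊2176/17⌋+⌊2176/19⌋ - ⌊2176/34⌋-⌊2176/38⌋-⌊2176/323⌋ + ⌊2176/646⌋ = 1088+128+114 - 64-57-6 + 3 = 1206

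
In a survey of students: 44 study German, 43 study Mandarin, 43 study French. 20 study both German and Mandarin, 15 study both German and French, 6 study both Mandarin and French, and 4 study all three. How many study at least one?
|A∪B∪C| = 44+43+43-20-15-6+4 = 93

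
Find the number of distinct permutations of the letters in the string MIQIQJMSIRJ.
11! / (1! × 2! × 2! × 2! × 3! × 1!) = 831600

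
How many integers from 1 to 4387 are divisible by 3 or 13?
⌊4387/3⌋ + ⌊4387/13⌋ - ⌊4387/39⌋ = 1462 + 337 - 112 = 1687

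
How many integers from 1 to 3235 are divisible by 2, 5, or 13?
⌊3235/2⌋+⌊3235/5⌋+⌊3235/13⌋ - ⌊3235/10⌋-⌊3235/26⌋-⌊3235/65⌋ + ⌊3235/130⌋ = 1617+647+248 - 323-124-49 + 24 = 2040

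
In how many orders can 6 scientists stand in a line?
6! = 720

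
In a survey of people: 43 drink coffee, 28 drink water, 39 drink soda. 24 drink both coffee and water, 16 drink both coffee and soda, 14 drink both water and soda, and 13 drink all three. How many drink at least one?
|A∪B∪C| = 43+28+39-24-16-14+13 = 69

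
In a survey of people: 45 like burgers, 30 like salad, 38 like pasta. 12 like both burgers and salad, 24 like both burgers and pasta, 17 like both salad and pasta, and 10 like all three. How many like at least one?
|A∪B∪C| = 45+30+38-12-24-17+10 = 70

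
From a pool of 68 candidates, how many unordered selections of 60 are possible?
C(68,60) = 68!/(60!×8!) = 7392009768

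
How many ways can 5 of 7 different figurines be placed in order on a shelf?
P(7,5) = 7!/(7-5)! = 2520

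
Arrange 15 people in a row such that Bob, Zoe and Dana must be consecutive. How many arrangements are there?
Treat the 3 as one block: (15-3+1)! × 3! = 6227020800 × 6 = 37362124800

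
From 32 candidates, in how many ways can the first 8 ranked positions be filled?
P(32,8) = 32!/(32-8)! = 424097856000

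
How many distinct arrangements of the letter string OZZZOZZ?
7! / (5! × 2!) = 21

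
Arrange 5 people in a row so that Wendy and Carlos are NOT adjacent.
Total - adjacent = 5! - (5-1)!×2 = 120 - 48 = 72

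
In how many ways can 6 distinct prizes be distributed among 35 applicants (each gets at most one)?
P(35,6) = 35!/(35-6)! = 1168675200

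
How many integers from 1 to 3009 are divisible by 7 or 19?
⌊3009/7⌋ + ⌊3009/19⌋ - ⌊3009/133⌋ = 429 + 158 - 22 = 565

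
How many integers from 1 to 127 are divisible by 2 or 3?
⌊127/2⌋ + ⌊127/3⌋ - ⌊127/6⌋ = 63 + 42 - 21 = 84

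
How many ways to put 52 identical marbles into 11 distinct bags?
C(52+11-1, 11-1) = C(62, 10) = 107518933731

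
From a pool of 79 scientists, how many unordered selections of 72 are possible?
C(79,72) = 79!/(72!×7!) = 2898753715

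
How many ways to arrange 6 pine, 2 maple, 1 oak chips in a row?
9! / (6! × 2! × 1!) = 252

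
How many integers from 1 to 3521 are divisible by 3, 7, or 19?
⌊3521/3⌋+⌊3521/7⌋+⌊3521/19⌋ - ⌊3521/21⌋-⌊3521/57⌋-⌊3521/133⌋ + ⌊3521/399⌋ = 1173+503+185 - 167-61-26 + 8 = 1615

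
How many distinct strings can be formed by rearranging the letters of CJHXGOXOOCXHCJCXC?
17! / (4! × 3! × 5! × 2! × 1! × 2!) = 5145940800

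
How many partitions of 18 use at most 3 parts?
By conjugation, equals partitions of 18 into parts ≤ 3. Let r_j(i) = number of partitions of i into parts ≤ j, for i = 0..18. r_1(i) = 1 for all i; r_j(i) = r_{j-1}(i) + r_j(i-j). Rows j = 2..3: ≤2: 1 1 2 2 3 3 4 4 5 5 6 6 7 7 8 8 9 9 10; ≤3: 1 1 2 3 4 5 7 8 10 12 14 16 19 21 24 27 30 33 37. r_3(18) = 37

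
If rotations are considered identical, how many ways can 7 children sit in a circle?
Circular: fix one position, arrange the rest. (7-1)! = 720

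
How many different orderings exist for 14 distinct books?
14! = 87178291200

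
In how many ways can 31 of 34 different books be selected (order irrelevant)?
C(34,31) = 34!/(31!×3!) = 5984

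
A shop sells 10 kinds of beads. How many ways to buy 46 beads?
C(46+10-1, 10-1) = C(55, 9) = 6358402050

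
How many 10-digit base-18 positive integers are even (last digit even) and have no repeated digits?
Last∈{0,2,4,6,8,10,12,14,16}. Last=0: 8821612800. Last nonzero: 8×16×P(16,8) = 66421555200. Total = 75243168000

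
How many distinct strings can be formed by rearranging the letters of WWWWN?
5! / (1! × 4!) = 5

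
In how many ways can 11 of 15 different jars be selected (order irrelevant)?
C(15,11) = 15!/(11!×4!) = 1365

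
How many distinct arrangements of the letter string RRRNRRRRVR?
10! / (8! × 1! × 1!) = 90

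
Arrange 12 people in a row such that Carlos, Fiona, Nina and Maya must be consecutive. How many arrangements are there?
Treat the 4 as one block: (12-4+1)! × 4! = 362880 × 24 = 8709120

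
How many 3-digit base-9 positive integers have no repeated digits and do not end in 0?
Last digit: 8 nonzero choices. First digit: 7 (nonzero, ≠last). Middle 1: P(7,1) = 7. Total = 392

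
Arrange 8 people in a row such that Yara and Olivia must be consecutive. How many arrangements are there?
Treat the 2 as one block: (8-2+1)! × 2! = 5040 × 2 = 10080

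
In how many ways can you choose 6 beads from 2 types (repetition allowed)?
C(6+2-1, 2-1) = C(7, 1) = 7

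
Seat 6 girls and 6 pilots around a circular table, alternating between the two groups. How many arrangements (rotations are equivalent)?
Fix one of the girls: (6-1)! ways for the remaining girls, × 6! ways for the pilots = 120 × 720 = 86400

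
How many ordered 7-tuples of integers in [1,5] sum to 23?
Coefficient of x^23 in (x + x² + ... + x^5)^7. By inclusion-exclusion on dice exceeding 5: Σ_j (-1)^j C(7,j)·C(23-1-5j, 6) = C(7,0)·C(22,6) - C(7,1)·C(17,6) + C(7,2)·C(12,6) - C(7,3)·C(7,6) = 1·74613 - 7·12376 + 21·924 - 35·7 = 7140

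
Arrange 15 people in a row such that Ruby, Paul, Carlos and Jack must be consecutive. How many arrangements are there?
Treat the 4 as one block: (15-4+1)! × 4! = 479001600 × 24 = 11496038400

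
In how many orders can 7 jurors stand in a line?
7! = 5040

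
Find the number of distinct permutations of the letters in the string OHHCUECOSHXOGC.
14! / (1! × 1! × 1! × 3! × 1! × 3! × 3! × 1!) = 403603200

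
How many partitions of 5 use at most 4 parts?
By conjugation, equals partitions of 5 into parts ≤ 4. Let r_j(i) = number of partitions of i into parts ≤ j, for i = 0..5. r_1(i) = 1 for all i; r_j(i) = r_{j-1}(i) + r_j(i-j). Rows j = 2..4: ≤2: 1 1 2 2 3 3; ≤3: 1 1 2 3 4 5; ≤4: 1 1 2 3 5 6. r_4(5) = 6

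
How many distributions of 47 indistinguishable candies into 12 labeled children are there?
C(47+12-1, 12-1) = C(58, 11) = 227692286640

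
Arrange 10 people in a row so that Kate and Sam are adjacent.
Treat as block: (10-1)! × 2! = 362880 × 2 = 725760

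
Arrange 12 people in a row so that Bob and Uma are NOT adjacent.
Total - adjacent = 12! - (12-1)!×2 = 479001600 - 79833600 = 399168000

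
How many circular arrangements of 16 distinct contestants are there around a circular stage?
Circular: fix one position, arrange the rest. (16-1)! = 1307674368000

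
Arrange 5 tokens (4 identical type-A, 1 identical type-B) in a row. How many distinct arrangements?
5! / (4! × 1!) = 5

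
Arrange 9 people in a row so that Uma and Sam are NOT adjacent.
Total - adjacent = 9! - (9-1)!×2 = 362880 - 80640 = 282240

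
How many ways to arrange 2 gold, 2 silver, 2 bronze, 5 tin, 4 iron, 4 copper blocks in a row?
19! / (2! × 2! × 2! × 5! × 4! × 4!) = 219988969200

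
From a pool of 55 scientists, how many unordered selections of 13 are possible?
C(55,13) = 55!/(13!×42!) = 1451182990950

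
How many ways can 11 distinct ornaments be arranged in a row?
11! = 39916800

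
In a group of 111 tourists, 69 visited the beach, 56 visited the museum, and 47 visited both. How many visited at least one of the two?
|A∪B| = |A| + |B| - |A∩B| = 69 + 56 - 47 = 78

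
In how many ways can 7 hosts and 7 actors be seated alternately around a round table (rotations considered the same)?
Fix one of the hosts: (7-1)! ways for the remaining hosts, × 7! ways for the actors = 720 × 5040 = 3628800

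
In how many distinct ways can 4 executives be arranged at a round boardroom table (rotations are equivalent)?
Circular: fix one position, arrange the rest. (4-1)! = 6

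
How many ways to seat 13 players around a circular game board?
Circular: fix one position, arrange the rest. (13-1)! = 479001600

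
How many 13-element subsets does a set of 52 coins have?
C(52,13) = 52!/(13!×39!) = 635013559600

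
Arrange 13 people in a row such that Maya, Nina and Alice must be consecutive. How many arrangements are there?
Treat the 3 as one block: (13-3+1)! × 3! = 39916800 × 6 = 239500800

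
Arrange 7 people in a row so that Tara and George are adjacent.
Treat as block: (7-1)! × 2! = 720 × 2 = 1440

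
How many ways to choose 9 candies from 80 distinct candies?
C(80,9) = 80!/(9!×71!) = 231900297200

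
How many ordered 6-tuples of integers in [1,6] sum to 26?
Coefficient of x^26 in (x + x² + ... + x^6)^6. By inclusion-exclusion on dice exceeding 6: Σ_j (-1)^j C(6,j)·C(26-1-6j, 5) = C(6,0)·C(25,5) - C(6,1)·C(19,5) + C(6,2)·C(13,5) - C(6,3)·C(7,5) = 1·53130 - 6·11628 + 15·1287 - 20·21 = 2247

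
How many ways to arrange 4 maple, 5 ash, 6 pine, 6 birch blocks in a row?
21! / (4! × 5! × 6! × 6!) = 34220506320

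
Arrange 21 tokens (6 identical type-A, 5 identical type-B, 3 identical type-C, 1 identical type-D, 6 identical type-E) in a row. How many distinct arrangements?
21! / (6! × 5! × 3! × 1! × 6!) = 136882025280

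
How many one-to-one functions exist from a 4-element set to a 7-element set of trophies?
P(7,4) = 7!/(7-4)! = 840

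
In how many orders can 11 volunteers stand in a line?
11! = 39916800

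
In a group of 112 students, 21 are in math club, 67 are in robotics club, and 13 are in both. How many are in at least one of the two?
|A∪B| = |A| + |B| - |A∩B| = 21 + 67 - 13 = 75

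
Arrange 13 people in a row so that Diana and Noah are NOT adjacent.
Total - adjacent = 13! - (13-1)!×2 = 6227020800 - 958003200 = 5269017600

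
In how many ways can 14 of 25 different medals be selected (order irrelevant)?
C(25,14) = 25!/(14!×11!) = 4457400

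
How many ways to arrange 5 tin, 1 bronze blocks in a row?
6! / (5! × 1!) = 6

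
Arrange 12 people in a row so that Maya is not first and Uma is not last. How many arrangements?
By inclusion-exclusion: 12! - 2×(12-1)! + (12-2)! = 479001600 - 79833600 + 3628800 = 402796800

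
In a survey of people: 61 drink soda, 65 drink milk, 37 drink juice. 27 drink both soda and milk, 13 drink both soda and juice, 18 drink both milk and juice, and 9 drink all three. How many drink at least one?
|A∪B∪C| = 61+65+37-27-13-18+9 = 114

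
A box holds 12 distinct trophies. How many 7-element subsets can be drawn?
C(12,7) = 12!/(7!×5!) = 792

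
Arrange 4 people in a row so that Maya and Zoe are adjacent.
Treat as block: (4-1)! × 2! = 6 × 2 = 12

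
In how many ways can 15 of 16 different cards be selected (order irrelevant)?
C(16,15) = 16!/(15!×1!) = 16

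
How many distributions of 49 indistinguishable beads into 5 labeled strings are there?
C(49+5-1, 5-1) = C(53, 4) = 292825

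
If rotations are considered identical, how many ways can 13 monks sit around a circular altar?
Circular: fix one position, arrange the rest. (13-1)! = 479001600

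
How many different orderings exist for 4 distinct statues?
4! = 24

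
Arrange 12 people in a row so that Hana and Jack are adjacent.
Treat as block: (12-1)! × 2! = 39916800 × 2 = 79833600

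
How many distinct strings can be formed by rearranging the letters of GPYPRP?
6! / (1! × 1! × 1! × 3!) = 120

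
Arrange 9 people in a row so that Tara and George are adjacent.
Treat as block: (9-1)! × 2! = 40320 × 2 = 80640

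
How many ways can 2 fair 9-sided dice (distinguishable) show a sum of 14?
Coefficient of x^14 in (x + x² + ... + x^9)^2. By inclusion-exclusion on dice exceeding 9: Σ_j (-1)^j C(2,j)·C(14-1-9j, 1) = C(2,0)·C(13,1) - C(2,1)·C(4,1) = 1·13 - 2·4 = 5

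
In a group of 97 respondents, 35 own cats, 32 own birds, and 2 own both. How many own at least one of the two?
|A∪B| = |A| + |B| - |A∩B| = 35 + 32 - 2 = 65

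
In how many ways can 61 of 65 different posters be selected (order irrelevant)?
C(65,61) = 65!/(61!×4!) = 677040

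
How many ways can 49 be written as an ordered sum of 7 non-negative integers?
C(49+7-1, 7-1) = C(55, 6) = 28989675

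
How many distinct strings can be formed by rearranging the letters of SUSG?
4! / (1! × 1! × 2!) = 12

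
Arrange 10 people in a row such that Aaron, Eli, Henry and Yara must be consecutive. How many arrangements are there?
Treat the 4 as one block: (10-4+1)! × 4! = 5040 × 24 = 120960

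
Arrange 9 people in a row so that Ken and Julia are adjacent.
Treat as block: (9-1)! × 2! = 40320 × 2 = 80640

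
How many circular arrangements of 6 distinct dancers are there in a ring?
Circular: fix one position, arrange the rest. (6-1)! = 120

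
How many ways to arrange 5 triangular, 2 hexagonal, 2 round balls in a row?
9! / (5! × 2! × 2!) = 756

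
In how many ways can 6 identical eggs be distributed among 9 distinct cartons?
C(6+9-1, 9-1) = C(14, 8) = 3003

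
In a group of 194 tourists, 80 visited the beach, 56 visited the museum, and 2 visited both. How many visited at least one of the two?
|A∪B| = |A| + |B| - |A∩B| = 80 + 56 - 2 = 134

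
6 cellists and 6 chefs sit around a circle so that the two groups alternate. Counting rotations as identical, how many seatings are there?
Fix one of the cellists: (6-1)! ways for the remaining cellists, × 6! ways for the chefs = 120 × 720 = 86400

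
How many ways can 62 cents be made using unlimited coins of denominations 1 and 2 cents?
Coefficient of x^62 in 1/(1-x^1) · 1/(1-x^2). Use j coins of 2 for j = 0..⌊62/2⌋ = 31, the rest in 1s: 31 + 1 = 32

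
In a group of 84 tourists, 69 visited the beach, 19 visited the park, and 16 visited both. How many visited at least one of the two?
|A∪B| = |A| + |B| - |A∩B| = 69 + 19 - 16 = 72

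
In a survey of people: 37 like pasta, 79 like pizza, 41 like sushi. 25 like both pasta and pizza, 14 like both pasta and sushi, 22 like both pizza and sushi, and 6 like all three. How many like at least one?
|A∪B∪C| = 37+79+41-25-14-22+6 = 102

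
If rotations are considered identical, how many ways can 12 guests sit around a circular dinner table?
Circular: fix one position, arrange the rest. (12-1)! = 39916800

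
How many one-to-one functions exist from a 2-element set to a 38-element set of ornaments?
P(38,2) = 38!/(38-2)! = 1406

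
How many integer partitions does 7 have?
Pentagonal recurrence p(n) = p(n-1) + p(n-2) - p(n-5) - p(n-7) + p(n-12) + p(n-15) - ... gives p(0..6) = 1, 1, 2, 3, 5, 7, 11. p(7) = p(6) + p(5) - p(2) - p(0) = 11 + 7 - 2 - 1 = 15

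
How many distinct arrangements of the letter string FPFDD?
5! / (2! × 1! × 2!) = 30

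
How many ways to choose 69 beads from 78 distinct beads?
C(78,69) = 78!/(69!×9!) = 182364632450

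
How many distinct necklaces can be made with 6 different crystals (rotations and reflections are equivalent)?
(6-1)!/2 = 120/2 = 60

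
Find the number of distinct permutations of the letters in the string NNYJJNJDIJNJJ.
13! / (6! × 1! × 4! × 1! × 1!) = 360360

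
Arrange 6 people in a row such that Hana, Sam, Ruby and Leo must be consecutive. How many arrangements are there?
Treat the 4 as one block: (6-4+1)! × 4! = 6 × 24 = 144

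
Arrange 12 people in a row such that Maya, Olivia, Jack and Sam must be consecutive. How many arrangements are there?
Treat the 4 as one block: (12-4+1)! × 4! = 362880 × 24 = 8709120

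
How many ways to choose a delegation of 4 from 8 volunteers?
C(8,4) = 8!/(4!×4!) = 70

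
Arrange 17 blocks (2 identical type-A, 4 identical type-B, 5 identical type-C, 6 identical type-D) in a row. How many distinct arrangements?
17! / (2! × 4! × 5! × 6!) = 85765680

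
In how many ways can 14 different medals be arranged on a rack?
14! = 87178291200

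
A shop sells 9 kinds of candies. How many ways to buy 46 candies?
C(46+9-1, 9-1) = C(54, 8) = 1040465790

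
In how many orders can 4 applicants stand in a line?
4! = 24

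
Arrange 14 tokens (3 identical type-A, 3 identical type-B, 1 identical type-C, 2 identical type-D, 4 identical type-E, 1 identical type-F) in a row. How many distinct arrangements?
14! / (3! × 3! × 1! × 2! × 4! × 1!) = 50450400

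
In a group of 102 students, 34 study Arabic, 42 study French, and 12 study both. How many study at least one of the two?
|A∪B| = |A| + |B| - |A∩B| = 34 + 42 - 12 = 64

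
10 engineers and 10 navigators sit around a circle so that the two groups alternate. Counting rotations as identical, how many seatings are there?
Fix one of the engineers: (10-1)! ways for the remaining engineers, × 10! ways for the navigators = 362880 × 3628800 = 1316818944000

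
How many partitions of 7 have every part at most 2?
Let r_j(i) = number of partitions of i into parts ≤ j, for i = 0..7. r_1(i) = 1 for all i; r_j(i) = r_{j-1}(i) + r_j(i-j). Rows j = 2..2: ≤2: 1 1 2 2 3 3 4 4. r_2(7) = 4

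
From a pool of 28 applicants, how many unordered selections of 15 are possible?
C(28,15) = 28!/(15!×13!) = 37442160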